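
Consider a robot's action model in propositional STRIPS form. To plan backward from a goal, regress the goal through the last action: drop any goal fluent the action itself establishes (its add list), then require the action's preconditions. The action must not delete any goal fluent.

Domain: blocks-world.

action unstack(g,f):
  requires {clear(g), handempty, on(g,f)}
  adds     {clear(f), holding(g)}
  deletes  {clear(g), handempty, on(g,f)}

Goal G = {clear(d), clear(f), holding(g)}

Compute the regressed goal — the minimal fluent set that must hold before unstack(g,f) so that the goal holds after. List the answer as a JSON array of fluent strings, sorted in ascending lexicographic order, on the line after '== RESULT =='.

Regress:
  G ∩ del = {}  (empty — regression defined)
  G \ add = {clear(d), clear(f), holding(g)} \ {clear(f), holding(g)} = {clear(d)}
  ∪ pre   = {clear(d)} ∪ {clear(g), handempty, on(g,f)}
          = {clear(d), clear(g), handempty, on(g,f)}

== RESULT ==
["clear(d)", "clear(g)", "handempty", "on(g,f)"]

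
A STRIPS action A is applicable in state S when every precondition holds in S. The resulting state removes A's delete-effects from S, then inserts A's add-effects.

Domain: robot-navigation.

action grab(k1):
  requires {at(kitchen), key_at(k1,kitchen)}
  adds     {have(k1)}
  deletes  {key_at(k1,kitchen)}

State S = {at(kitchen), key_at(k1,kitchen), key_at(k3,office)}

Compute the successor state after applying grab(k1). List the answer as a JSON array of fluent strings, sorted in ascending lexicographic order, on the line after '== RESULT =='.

Compute (S \ del) ∪ add:
  pre ⊆ S: {at(kitchen), key_at(k1,kitchen)} ⊆ S  — applicable
  S \ del = {at(kitchen), key_at(k3,office)}
  ∪ add   = {at(kitchen), have(k1), key_at(k3,office)}

== RESULT ==
["at(kitchen)", "have(k1)", "key_at(k3,office)"]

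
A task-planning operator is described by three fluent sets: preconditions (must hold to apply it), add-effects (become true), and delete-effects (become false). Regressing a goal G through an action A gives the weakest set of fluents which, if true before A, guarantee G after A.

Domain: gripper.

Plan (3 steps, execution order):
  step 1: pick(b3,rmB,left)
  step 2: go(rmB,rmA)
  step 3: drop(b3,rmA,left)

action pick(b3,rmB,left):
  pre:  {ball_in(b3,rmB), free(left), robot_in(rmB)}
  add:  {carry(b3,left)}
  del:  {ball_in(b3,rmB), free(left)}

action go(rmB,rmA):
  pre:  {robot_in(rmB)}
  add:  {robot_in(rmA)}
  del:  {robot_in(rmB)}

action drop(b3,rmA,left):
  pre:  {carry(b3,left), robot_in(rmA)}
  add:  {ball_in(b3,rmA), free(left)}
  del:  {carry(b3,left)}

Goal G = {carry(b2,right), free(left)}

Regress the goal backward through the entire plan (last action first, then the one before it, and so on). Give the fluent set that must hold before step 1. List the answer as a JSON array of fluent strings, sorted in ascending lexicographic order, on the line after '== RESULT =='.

Work backward from the goal:
  through step 3 (drop(b3,rmA,left)): drop {free(left)}, keep {carry(b2,right)}, require {carry(b3,left), robot_in(rmA)}
    → {carry(b2,right), carry(b3,left), robot_in(rmA)}
  through step 2 (go(rmB,rmA)): drop {robot_in(rmA)}, keep {carry(b2,right), carry(b3,left)}, require {robot_in(rmB)}
    → {carry(b2,right), carry(b3,left), robot_in(rmB)}
  through step 1 (pick(b3,rmB,left)): drop {carry(b3,left)}, keep {carry(b2,right), robot_in(rmB)}, require {ball_in(b3,rmB), free(left), robot_in(rmB)}
    → {ball_in(b3,rmB), carry(b2,right), free(left), robot_in(rmB)}

== RESULT ==
["ball_in(b3,rmB)", "carry(b2,right)", "free(left)", "robot_in(rmB)"]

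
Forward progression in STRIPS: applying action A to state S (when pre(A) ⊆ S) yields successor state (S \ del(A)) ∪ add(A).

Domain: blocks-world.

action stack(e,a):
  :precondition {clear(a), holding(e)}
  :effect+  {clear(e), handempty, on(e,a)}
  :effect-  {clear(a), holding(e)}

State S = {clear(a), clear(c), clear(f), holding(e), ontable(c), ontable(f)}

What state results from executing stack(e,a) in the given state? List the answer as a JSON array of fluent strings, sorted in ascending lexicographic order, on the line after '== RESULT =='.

Progress:
  pre ⊆ S: {clear(a), holding(e)} ⊆ S  — applicable
  S \ del = {clear(c), clear(f), ontable(c), ontable(f)}
  ∪ add   = {clear(c), clear(e), clear(f), handempty, on(e,a), ontable(c), ontable(f)}

== RESULT ==
["clear(c)", "clear(e)", "clear(f)", "handempty", "on(e,a)", "ontable(c)", "ontable(f)"]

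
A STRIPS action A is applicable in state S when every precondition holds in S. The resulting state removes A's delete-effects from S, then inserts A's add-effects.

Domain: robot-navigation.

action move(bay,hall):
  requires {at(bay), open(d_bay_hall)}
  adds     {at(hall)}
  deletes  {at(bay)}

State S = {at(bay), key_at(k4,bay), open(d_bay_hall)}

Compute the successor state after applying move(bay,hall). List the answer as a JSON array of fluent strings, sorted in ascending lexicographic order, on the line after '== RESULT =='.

Progress:
  pre ⊆ S: {at(bay), open(d_bay_hall)} ⊆ S  — applicable
  S \ del = {key_at(k4,bay), open(d_bay_hall)}
  ∪ add   = {at(hall), key_at(k4,bay), open(d_bay_hall)}

== RESULT ==
["at(hall)", "key_at(k4,bay)", "open(d_bay_hall)"]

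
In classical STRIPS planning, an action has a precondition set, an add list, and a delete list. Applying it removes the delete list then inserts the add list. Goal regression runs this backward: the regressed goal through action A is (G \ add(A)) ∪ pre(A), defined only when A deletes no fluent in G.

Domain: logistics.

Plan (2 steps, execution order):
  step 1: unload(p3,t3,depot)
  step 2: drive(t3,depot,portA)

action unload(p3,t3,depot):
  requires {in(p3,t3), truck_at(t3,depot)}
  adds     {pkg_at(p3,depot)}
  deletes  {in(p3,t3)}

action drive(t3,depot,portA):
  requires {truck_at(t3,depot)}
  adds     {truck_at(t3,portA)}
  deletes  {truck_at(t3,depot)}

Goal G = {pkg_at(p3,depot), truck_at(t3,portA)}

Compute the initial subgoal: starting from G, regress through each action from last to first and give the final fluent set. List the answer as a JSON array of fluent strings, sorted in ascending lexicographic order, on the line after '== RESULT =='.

Work backward from the goal:
  through step 2 (drive(t3,depot,portA)): drop {truck_at(t3,portA)}, keep {pkg_at(p3,depot)}, require {truck_at(t3,depot)}
    → {pkg_at(p3,depot), truck_at(t3,depot)}
  through step 1 (unload(p3,t3,depot)): drop {pkg_at(p3,depot)}, keep {truck_at(t3,depot)}, require {in(p3,t3), truck_at(t3,depot)}
    → {in(p3,t3), truck_at(t3,depot)}

== RESULT ==
["in(p3,t3)", "truck_at(t3,depot)"]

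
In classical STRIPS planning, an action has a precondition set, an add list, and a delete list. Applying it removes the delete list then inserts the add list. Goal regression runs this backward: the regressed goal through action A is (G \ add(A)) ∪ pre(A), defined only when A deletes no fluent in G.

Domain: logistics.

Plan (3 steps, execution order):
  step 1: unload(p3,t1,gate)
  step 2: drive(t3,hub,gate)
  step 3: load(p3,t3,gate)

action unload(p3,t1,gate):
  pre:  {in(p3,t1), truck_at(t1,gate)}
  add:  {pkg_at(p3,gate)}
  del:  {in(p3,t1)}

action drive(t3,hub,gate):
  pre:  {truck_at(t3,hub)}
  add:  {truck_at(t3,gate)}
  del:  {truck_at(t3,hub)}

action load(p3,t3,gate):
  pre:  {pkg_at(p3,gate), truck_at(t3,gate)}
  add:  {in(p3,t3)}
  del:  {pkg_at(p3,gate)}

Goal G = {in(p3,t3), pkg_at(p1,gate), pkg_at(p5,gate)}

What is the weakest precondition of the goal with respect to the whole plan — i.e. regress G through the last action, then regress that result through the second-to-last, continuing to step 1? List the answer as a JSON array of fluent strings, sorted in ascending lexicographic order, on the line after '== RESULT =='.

Regress step by step:
  through step 3 (load(p3,t3,gate)): drop {in(p3,t3)}, keep {pkg_at(p1,gate), pkg_at(p5,gate)}, require {pkg_at(p3,gate), truck_at(t3,gate)}
    → {pkg_at(p1,gate), pkg_at(p3,gate), pkg_at(p5,gate), truck_at(t3,gate)}
  through step 2 (drive(t3,hub,gate)): drop {truck_at(t3,gate)}, keep {pkg_at(p1,gate), pkg_at(p3,gate), pkg_at(p5,gate)}, require {truck_at(t3,hub)}
    → {pkg_at(p1,gate), pkg_at(p3,gate), pkg_at(p5,gate), truck_at(t3,hub)}
  through step 1 (unload(p3,t1,gate)): drop {pkg_at(p3,gate)}, keep {pkg_at(p1,gate), pkg_at(p5,gate), truck_at(t3,hub)}, require {in(p3,t1), truck_at(t1,gate)}
    → {in(p3,t1), pkg_at(p1,gate), pkg_at(p5,gate), truck_at(t1,gate), truck_at(t3,hub)}

== RESULT ==
["in(p3,t1)", "pkg_at(p1,gate)", "pkg_at(p5,gate)", "truck_at(t1,gate)", "truck_at(t3,hub)"]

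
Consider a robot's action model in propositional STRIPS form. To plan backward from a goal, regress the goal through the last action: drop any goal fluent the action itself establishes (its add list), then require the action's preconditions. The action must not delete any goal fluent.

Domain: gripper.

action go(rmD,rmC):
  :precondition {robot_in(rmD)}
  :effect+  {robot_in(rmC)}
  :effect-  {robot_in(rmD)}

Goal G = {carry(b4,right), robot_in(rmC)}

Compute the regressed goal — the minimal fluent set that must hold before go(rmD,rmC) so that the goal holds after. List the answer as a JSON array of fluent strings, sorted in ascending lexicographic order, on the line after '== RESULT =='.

Compute (G \ add) ∪ pre:
  G ∩ del = {}  (empty — regression defined)
  G \ add = {carry(b4,right), robot_in(rmC)} \ {robot_in(rmC)} = {carry(b4,right)}
  ∪ pre   = {carry(b4,right)} ∪ {robot_in(rmD)}
          = {carry(b4,right), robot_in(rmD)}

== RESULT ==
["carry(b4,right)", "robot_in(rmD)"]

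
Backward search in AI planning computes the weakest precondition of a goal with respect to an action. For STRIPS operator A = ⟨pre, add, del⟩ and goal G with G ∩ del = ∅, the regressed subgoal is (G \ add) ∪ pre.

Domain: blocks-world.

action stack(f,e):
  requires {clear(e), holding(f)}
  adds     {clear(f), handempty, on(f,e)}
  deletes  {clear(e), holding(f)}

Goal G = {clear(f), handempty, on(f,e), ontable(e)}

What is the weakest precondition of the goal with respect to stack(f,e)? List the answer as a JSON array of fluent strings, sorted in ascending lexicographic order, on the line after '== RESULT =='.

Regress:
  G ∩ del = {}  (empty — regression defined)
  G \ add = {clear(f), handempty, on(f,e), ontable(e)} \ {clear(f), handempty, on(f,e)} = {ontable(e)}
  ∪ pre   = {ontable(e)} ∪ {clear(e), holding(f)}
          = {clear(e), holding(f), ontable(e)}

== RESULT ==
["clear(e)", "holding(f)", "ontable(e)"]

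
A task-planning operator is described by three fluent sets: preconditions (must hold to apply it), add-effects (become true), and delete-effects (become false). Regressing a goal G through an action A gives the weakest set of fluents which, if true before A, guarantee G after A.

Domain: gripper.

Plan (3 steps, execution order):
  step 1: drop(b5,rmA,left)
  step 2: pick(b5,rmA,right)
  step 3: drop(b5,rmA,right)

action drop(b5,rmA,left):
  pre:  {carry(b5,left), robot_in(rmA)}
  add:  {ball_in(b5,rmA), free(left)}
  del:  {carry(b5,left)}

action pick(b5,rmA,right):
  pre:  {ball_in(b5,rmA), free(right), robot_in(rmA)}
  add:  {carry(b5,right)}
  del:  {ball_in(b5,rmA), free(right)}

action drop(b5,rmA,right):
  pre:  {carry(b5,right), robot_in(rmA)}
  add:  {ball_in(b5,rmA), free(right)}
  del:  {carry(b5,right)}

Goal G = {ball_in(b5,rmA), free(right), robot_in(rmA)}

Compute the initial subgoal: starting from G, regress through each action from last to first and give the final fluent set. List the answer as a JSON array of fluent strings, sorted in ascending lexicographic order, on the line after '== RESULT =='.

Regress step by step:
  through step 3 (drop(b5,rmA,right)): drop {ball_in(b5,rmA), free(right)}, keep {robot_in(rmA)}, require {carry(b5,right), robot_in(rmA)}
    → {carry(b5,right), robot_in(rmA)}
  through step 2 (pick(b5,rmA,right)): drop {carry(b5,right)}, keep {robot_in(rmA)}, require {ball_in(b5,rmA), free(right), robot_in(rmA)}
    → {ball_in(b5,rmA), free(right), robot_in(rmA)}
  through step 1 (drop(b5,rmA,left)): drop {ball_in(b5,rmA)}, keep {free(right), robot_in(rmA)}, require {carry(b5,left), robot_in(rmA)}
    → {carry(b5,left), free(right), robot_in(rmA)}

== RESULT ==
["carry(b5,left)", "free(right)", "robot_in(rmA)"]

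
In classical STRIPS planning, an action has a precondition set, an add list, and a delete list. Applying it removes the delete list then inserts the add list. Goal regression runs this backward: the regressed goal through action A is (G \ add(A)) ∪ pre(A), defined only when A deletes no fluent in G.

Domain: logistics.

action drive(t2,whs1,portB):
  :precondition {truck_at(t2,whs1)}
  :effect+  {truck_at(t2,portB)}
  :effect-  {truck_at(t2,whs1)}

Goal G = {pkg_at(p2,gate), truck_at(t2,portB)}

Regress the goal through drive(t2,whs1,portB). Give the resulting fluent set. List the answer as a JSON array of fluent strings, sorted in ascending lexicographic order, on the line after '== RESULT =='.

Compute (G \ add) ∪ pre:
  G ∩ del = {}  (empty — regression defined)
  G \ add = {pkg_at(p2,gate), truck_at(t2,portB)} \ {truck_at(t2,portB)} = {pkg_at(p2,gate)}
  ∪ pre   = {pkg_at(p2,gate)} ∪ {truck_at(t2,whs1)}
          = {pkg_at(p2,gate), truck_at(t2,whs1)}

== RESULT ==
["pkg_at(p2,gate)", "truck_at(t2,whs1)"]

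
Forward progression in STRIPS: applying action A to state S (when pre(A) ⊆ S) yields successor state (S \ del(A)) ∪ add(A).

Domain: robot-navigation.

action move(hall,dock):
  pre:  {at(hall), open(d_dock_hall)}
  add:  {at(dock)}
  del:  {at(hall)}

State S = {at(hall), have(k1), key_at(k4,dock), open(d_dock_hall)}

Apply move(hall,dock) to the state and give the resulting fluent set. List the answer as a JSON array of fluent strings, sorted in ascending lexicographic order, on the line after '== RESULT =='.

Progress:
  pre ⊆ S: {at(hall), open(d_dock_hall)} ⊆ S  — applicable
  S \ del = {have(k1), key_at(k4,dock), open(d_dock_hall)}
  ∪ add   = {at(dock), have(k1), key_at(k4,dock), open(d_dock_hall)}

== RESULT ==
["at(dock)", "have(k1)", "key_at(k4,dock)", "open(d_dock_hall)"]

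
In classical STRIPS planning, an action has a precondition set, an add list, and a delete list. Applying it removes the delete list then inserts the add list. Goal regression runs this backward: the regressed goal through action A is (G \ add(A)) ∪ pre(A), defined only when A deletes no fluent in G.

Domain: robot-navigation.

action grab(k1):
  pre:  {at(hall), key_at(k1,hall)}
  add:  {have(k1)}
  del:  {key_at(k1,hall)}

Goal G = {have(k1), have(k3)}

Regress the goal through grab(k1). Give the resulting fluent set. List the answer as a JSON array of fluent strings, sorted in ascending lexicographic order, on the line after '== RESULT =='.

Compute (G \ add) ∪ pre:
  G ∩ del = {}  (empty — regression defined)
  G \ add = {have(k1), have(k3)} \ {have(k1)} = {have(k3)}
  ∪ pre   = {have(k3)} ∪ {at(hall), key_at(k1,hall)}
          = {at(hall), have(k3), key_at(k1,hall)}

== RESULT ==
["at(hall)", "have(k3)", "key_at(k1,hall)"]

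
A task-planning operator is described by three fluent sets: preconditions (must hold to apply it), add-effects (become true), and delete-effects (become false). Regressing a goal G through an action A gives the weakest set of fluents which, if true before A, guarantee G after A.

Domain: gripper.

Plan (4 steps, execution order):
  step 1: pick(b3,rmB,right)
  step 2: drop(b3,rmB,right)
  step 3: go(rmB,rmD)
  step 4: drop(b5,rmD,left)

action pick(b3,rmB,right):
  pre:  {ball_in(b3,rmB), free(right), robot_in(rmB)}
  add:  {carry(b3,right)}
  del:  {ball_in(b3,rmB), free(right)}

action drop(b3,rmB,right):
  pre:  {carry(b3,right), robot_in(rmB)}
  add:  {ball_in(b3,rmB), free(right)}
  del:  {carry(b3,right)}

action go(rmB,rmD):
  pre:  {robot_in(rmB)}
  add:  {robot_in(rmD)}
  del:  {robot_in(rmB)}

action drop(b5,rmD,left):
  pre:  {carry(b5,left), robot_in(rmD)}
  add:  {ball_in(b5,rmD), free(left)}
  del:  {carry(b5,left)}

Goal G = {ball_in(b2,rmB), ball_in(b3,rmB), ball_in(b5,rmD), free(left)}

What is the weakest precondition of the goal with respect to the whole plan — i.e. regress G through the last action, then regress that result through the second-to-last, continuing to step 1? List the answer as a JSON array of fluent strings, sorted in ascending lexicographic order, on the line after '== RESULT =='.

Regress step by step:
  through step 4 (drop(b5,rmD,left)): drop {ball_in(b5,rmD), free(left)}, keep {ball_in(b2,rmB), ball_in(b3,rmB)}, require {carry(b5,left), robot_in(rmD)}
    → {ball_in(b2,rmB), ball_in(b3,rmB), carry(b5,left), robot_in(rmD)}
  through step 3 (go(rmB,rmD)): drop {robot_in(rmD)}, keep {ball_in(b2,rmB), ball_in(b3,rmB), carry(b5,left)}, require {robot_in(rmB)}
    → {ball_in(b2,rmB), ball_in(b3,rmB), carry(b5,left), robot_in(rmB)}
  through step 2 (drop(b3,rmB,right)): drop {ball_in(b3,rmB)}, keep {ball_in(b2,rmB), carry(b5,left), robot_in(rmB)}, require {carry(b3,right), robot_in(rmB)}
    → {ball_in(b2,rmB), carry(b3,right), carry(b5,left), robot_in(rmB)}
  through step 1 (pick(b3,rmB,right)): drop {carry(b3,right)}, keep {ball_in(b2,rmB), carry(b5,left), robot_in(rmB)}, require {ball_in(b3,rmB), free(right), robot_in(rmB)}
    → {ball_in(b2,rmB), ball_in(b3,rmB), carry(b5,left), free(right), robot_in(rmB)}

== RESULT ==
["ball_in(b2,rmB)", "ball_in(b3,rmB)", "carry(b5,left)", "free(right)", "robot_in(rmB)"]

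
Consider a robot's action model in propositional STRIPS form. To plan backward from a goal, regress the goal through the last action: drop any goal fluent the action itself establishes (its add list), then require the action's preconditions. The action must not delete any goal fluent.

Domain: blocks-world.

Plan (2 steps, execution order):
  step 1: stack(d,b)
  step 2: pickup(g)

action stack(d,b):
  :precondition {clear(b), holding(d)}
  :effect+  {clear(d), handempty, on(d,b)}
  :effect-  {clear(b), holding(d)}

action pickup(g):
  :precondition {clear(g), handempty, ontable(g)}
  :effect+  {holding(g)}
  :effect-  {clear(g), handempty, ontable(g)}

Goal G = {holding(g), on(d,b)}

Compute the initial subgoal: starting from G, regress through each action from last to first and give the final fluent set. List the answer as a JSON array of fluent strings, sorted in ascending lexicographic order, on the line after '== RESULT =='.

Regress step by step:
  through step 2 (pickup(g)): drop {holding(g)}, keep {on(d,b)}, require {clear(g), handempty, ontable(g)}
    → {clear(g), handempty, on(d,b), ontable(g)}
  through step 1 (stack(d,b)): drop {handempty, on(d,b)}, keep {clear(g), ontable(g)}, require {clear(b), holding(d)}
    → {clear(b), clear(g), holding(d), ontable(g)}

== RESULT ==
["clear(b)", "clear(g)", "holding(d)", "ontable(g)"]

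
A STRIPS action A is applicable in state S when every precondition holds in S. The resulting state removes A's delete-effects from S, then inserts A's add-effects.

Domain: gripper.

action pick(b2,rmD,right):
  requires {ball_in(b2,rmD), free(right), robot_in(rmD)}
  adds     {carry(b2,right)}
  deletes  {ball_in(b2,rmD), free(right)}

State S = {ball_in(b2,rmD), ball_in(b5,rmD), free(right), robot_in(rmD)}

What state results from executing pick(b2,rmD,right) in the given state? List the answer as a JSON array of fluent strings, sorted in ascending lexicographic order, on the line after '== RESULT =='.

Progress:
  pre ⊆ S: {ball_in(b2,rmD), free(right), robot_in(rmD)} ⊆ S  — applicable
  S \ del = {ball_in(b5,rmD), robot_in(rmD)}
  ∪ add   = {ball_in(b5,rmD), carry(b2,right), robot_in(rmD)}

== RESULT ==
["ball_in(b5,rmD)", "carry(b2,right)", "robot_in(rmD)"]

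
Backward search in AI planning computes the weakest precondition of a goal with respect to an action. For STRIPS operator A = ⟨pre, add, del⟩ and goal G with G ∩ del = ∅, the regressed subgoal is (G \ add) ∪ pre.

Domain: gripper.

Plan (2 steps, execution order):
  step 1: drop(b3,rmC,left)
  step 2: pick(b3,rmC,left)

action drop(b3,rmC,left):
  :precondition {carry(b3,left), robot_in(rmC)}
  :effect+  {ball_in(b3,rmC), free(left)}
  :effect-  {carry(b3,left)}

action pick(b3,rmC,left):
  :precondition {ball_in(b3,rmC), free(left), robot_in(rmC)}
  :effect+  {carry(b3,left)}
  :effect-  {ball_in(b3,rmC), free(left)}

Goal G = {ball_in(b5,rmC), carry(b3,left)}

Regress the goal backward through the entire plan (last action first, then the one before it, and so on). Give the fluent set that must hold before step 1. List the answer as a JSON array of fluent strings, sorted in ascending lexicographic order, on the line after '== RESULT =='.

Regress step by step:
  through step 2 (pick(b3,rmC,left)): drop {carry(b3,left)}, keep {ball_in(b5,rmC)}, require {ball_in(b3,rmC), free(left), robot_in(rmC)}
    → {ball_in(b3,rmC), ball_in(b5,rmC), free(left), robot_in(rmC)}
  through step 1 (drop(b3,rmC,left)): drop {ball_in(b3,rmC), free(left)}, keep {ball_in(b5,rmC), robot_in(rmC)}, require {carry(b3,left), robot_in(rmC)}
    → {ball_in(b5,rmC), carry(b3,left), robot_in(rmC)}

== RESULT ==
["ball_in(b5,rmC)", "carry(b3,left)", "robot_in(rmC)"]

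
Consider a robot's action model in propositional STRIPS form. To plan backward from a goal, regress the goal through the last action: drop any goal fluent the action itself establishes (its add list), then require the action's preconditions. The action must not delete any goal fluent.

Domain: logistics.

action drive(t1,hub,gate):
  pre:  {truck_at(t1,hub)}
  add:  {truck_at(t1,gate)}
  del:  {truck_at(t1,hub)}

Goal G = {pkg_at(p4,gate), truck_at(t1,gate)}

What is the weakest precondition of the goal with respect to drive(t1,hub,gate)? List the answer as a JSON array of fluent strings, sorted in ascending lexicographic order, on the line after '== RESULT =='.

Compute (G \ add) ∪ pre:
  G ∩ del = {}  (empty — regression defined)
  G \ add = {pkg_at(p4,gate), truck_at(t1,gate)} \ {truck_at(t1,gate)} = {pkg_at(p4,gate)}
  ∪ pre   = {pkg_at(p4,gate)} ∪ {truck_at(t1,hub)}
          = {pkg_at(p4,gate), truck_at(t1,hub)}

== RESULT ==
["pkg_at(p4,gate)", "truck_at(t1,hub)"]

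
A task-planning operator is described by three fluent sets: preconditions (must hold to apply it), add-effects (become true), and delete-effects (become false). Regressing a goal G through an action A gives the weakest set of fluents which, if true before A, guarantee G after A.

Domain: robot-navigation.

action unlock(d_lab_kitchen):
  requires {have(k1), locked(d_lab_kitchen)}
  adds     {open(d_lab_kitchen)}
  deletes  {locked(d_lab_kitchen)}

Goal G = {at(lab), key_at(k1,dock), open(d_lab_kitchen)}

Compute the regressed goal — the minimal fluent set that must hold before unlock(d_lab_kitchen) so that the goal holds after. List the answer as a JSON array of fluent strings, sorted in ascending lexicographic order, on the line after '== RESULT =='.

Compute (G \ add) ∪ pre:
  G ∩ del = {}  (empty — regression defined)
  G \ add = {at(lab), key_at(k1,dock), open(d_lab_kitchen)} \ {open(d_lab_kitchen)} = {at(lab), key_at(k1,dock)}
  ∪ pre   = {at(lab), key_at(k1,dock)} ∪ {have(k1), locked(d_lab_kitchen)}
          = {at(lab), have(k1), key_at(k1,dock), locked(d_lab_kitchen)}

== RESULT ==
["at(lab)", "have(k1)", "key_at(k1,dock)", "locked(d_lab_kitchen)"]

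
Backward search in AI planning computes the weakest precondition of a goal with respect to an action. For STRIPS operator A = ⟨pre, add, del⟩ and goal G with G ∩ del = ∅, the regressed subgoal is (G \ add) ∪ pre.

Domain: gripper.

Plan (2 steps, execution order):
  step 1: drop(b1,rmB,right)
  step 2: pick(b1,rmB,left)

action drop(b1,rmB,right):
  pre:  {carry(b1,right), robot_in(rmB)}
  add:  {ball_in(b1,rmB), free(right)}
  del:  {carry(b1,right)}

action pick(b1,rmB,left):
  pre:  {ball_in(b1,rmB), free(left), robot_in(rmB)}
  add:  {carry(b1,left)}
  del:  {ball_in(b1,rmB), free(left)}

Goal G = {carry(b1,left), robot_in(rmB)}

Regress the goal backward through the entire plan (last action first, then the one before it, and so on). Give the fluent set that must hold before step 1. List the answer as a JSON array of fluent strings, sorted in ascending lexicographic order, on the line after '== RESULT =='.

Work backward from the goal:
  through step 2 (pick(b1,rmB,left)): drop {carry(b1,left)}, keep {robot_in(rmB)}, require {ball_in(b1,rmB), free(left), robot_in(rmB)}
    → {ball_in(b1,rmB), free(left), robot_in(rmB)}
  through step 1 (drop(b1,rmB,right)): drop {ball_in(b1,rmB)}, keep {free(left), robot_in(rmB)}, require {carry(b1,right), robot_in(rmB)}
    → {carry(b1,right), free(left), robot_in(rmB)}

== RESULT ==
["carry(b1,right)", "free(left)", "robot_in(rmB)"]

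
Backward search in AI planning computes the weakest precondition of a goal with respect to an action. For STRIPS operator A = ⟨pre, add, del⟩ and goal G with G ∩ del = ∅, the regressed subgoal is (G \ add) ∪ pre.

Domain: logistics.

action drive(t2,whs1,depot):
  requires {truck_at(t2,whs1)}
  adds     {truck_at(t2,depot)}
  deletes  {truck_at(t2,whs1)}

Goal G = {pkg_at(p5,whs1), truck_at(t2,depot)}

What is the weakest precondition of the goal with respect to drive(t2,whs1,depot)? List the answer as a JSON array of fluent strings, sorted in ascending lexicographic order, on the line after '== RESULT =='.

Compute (G \ add) ∪ pre:
  G ∩ del = {}  (empty — regression defined)
  G \ add = {pkg_at(p5,whs1), truck_at(t2,depot)} \ {truck_at(t2,depot)} = {pkg_at(p5,whs1)}
  ∪ pre   = {pkg_at(p5,whs1)} ∪ {truck_at(t2,whs1)}
          = {pkg_at(p5,whs1), truck_at(t2,whs1)}

== RESULT ==
["pkg_at(p5,whs1)", "truck_at(t2,whs1)"]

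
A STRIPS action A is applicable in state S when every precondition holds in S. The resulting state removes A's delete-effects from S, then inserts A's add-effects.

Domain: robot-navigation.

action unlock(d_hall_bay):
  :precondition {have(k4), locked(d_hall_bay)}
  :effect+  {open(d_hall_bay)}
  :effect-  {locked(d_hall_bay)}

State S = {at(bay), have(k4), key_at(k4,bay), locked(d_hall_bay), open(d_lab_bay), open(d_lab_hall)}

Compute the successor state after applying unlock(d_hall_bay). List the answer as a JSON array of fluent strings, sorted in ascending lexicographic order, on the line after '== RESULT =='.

Progress:
  pre ⊆ S: {have(k4), locked(d_hall_bay)} ⊆ S  — applicable
  S \ del = {at(bay), have(k4), key_at(k4,bay), open(d_lab_bay), open(d_lab_hall)}
  ∪ add   = {at(bay), have(k4), key_at(k4,bay), open(d_hall_bay), open(d_lab_bay), open(d_lab_hall)}

== RESULT ==
["at(bay)", "have(k4)", "key_at(k4,bay)", "open(d_hall_bay)", "open(d_lab_bay)", "open(d_lab_hall)"]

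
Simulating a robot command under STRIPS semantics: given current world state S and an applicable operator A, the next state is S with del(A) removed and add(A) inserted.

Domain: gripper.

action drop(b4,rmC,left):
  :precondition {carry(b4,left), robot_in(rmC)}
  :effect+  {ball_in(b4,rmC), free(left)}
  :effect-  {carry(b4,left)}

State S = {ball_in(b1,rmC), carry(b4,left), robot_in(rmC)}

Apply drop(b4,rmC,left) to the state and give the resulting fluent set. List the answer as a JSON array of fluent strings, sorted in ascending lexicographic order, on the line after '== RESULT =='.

Progress:
  pre ⊆ S: {carry(b4,left), robot_in(rmC)} ⊆ S  — applicable
  S \ del = {ball_in(b1,rmC), robot_in(rmC)}
  ∪ add   = {ball_in(b1,rmC), ball_in(b4,rmC), free(left), robot_in(rmC)}

== RESULT ==
["ball_in(b1,rmC)", "ball_in(b4,rmC)", "free(left)", "robot_in(rmC)"]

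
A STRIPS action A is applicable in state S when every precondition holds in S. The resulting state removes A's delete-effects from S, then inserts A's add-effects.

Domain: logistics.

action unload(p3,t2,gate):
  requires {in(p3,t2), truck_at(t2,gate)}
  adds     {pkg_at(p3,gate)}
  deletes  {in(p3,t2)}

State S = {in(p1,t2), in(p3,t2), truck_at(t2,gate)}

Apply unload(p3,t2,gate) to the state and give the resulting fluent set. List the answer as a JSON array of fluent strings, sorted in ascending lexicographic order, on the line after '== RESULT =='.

Progress:
  pre ⊆ S: {in(p3,t2), truck_at(t2,gate)} ⊆ S  — applicable
  S \ del = {in(p1,t2), truck_at(t2,gate)}
  ∪ add   = {in(p1,t2), pkg_at(p3,gate), truck_at(t2,gate)}

== RESULT ==
["in(p1,t2)", "pkg_at(p3,gate)", "truck_at(t2,gate)"]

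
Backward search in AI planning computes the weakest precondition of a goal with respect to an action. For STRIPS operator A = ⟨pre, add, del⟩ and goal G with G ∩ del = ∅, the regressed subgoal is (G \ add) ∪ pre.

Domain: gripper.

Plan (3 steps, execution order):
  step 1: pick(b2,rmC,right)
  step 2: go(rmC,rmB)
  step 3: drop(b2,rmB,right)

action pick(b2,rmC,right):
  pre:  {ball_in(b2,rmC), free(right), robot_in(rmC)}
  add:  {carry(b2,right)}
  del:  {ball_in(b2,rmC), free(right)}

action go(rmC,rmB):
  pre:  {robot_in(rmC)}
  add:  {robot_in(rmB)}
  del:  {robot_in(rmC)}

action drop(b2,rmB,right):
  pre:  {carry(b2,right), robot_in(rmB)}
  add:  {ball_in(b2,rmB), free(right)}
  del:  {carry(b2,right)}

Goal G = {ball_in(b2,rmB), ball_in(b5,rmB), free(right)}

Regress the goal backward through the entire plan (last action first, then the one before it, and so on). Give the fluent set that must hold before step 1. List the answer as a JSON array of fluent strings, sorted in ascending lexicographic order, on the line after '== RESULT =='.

Work backward from the goal:
  through step 3 (drop(b2,rmB,right)): drop {ball_in(b2,rmB), free(right)}, keep {ball_in(b5,rmB)}, require {carry(b2,right), robot_in(rmB)}
    → {ball_in(b5,rmB), carry(b2,right), robot_in(rmB)}
  through step 2 (go(rmC,rmB)): drop {robot_in(rmB)}, keep {ball_in(b5,rmB), carry(b2,right)}, require {robot_in(rmC)}
    → {ball_in(b5,rmB), carry(b2,right), robot_in(rmC)}
  through step 1 (pick(b2,rmC,right)): drop {carry(b2,right)}, keep {ball_in(b5,rmB), robot_in(rmC)}, require {ball_in(b2,rmC), free(right), robot_in(rmC)}
    → {ball_in(b2,rmC), ball_in(b5,rmB), free(right), robot_in(rmC)}

== RESULT ==
["ball_in(b2,rmC)", "ball_in(b5,rmB)", "free(right)", "robot_in(rmC)"]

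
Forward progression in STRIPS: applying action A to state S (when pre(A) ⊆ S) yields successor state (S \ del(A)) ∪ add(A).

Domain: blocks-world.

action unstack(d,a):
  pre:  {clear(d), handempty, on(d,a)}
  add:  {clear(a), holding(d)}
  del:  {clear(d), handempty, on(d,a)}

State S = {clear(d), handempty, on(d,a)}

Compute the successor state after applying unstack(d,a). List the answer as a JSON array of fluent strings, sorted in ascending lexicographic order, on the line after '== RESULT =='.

Compute (S \ del) ∪ add:
  pre ⊆ S: {clear(d), handempty, on(d,a)} ⊆ S  — applicable
  S \ del = {}
  ∪ add   = {clear(a), holding(d)}

== RESULT ==
["clear(a)", "holding(d)"]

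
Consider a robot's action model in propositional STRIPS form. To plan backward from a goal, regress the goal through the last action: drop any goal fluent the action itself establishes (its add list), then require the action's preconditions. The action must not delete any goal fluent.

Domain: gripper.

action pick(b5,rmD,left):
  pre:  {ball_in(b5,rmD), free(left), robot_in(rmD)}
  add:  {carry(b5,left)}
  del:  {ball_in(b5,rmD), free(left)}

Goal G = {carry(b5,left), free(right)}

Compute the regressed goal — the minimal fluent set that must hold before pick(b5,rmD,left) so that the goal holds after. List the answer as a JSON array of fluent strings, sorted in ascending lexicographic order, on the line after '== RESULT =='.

Compute (G \ add) ∪ pre:
  G ∩ del = {}  (empty — regression defined)
  G \ add = {carry(b5,left), free(right)} \ {carry(b5,left)} = {free(right)}
  ∪ pre   = {free(right)} ∪ {ball_in(b5,rmD), free(left), robot_in(rmD)}
          = {ball_in(b5,rmD), free(left), free(right), robot_in(rmD)}

== RESULT ==
["ball_in(b5,rmD)", "free(left)", "free(right)", "robot_in(rmD)"]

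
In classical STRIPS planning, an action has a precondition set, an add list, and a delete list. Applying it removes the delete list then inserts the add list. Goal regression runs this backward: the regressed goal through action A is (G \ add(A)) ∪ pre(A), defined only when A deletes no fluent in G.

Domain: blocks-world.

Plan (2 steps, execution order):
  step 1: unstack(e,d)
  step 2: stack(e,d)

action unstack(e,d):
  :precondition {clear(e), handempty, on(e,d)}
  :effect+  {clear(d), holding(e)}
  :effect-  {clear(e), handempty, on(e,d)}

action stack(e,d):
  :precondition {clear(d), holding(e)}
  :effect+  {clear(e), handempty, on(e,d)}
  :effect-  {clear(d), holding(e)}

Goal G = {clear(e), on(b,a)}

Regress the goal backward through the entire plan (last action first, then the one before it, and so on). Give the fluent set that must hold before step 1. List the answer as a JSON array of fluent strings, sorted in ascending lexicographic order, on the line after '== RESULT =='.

Work backward from the goal:
  through step 2 (stack(e,d)): drop {clear(e)}, keep {on(b,a)}, require {clear(d), holding(e)}
    → {clear(d), holding(e), on(b,a)}
  through step 1 (unstack(e,d)): drop {clear(d), holding(e)}, keep {on(b,a)}, require {clear(e), handempty, on(e,d)}
    → {clear(e), handempty, on(b,a), on(e,d)}

== RESULT ==
["clear(e)", "handempty", "on(b,a)", "on(e,d)"]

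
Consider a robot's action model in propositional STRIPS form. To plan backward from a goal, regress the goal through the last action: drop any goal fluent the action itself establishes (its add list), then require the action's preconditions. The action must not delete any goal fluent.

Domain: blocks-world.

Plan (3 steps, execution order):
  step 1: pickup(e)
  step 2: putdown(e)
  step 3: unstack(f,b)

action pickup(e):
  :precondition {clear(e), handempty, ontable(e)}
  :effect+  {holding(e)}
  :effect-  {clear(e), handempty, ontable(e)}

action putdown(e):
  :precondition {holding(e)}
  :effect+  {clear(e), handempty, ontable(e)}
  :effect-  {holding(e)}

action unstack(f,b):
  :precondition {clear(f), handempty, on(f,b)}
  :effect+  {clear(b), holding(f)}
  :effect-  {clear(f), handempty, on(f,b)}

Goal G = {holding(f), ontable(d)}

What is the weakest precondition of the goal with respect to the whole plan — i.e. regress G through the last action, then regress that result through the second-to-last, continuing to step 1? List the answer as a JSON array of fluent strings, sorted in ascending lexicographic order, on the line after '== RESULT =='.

Work backward from the goal:
  through step 3 (unstack(f,b)): drop {holding(f)}, keep {ontable(d)}, require {clear(f), handempty, on(f,b)}
    → {clear(f), handempty, on(f,b), ontable(d)}
  through step 2 (putdown(e)): drop {handempty}, keep {clear(f), on(f,b), ontable(d)}, require {holding(e)}
    → {clear(f), holding(e), on(f,b), ontable(d)}
  through step 1 (pickup(e)): drop {holding(e)}, keep {clear(f), on(f,b), ontable(d)}, require {clear(e), handempty, ontable(e)}
    → {clear(e), clear(f), handempty, on(f,b), ontable(d), ontable(e)}

== RESULT ==
["clear(e)", "clear(f)", "handempty", "on(f,b)", "ontable(d)", "ontable(e)"]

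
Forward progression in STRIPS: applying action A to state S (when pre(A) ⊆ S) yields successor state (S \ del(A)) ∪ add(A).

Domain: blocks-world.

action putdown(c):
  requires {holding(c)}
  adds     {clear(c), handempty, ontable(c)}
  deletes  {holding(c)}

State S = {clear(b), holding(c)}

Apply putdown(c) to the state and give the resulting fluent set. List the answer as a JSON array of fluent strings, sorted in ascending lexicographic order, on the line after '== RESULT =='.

Progress:
  pre ⊆ S: {holding(c)} ⊆ S  — applicable
  S \ del = {clear(b)}
  ∪ add   = {clear(b), clear(c), handempty, ontable(c)}

== RESULT ==
["clear(b)", "clear(c)", "handempty", "ontable(c)"]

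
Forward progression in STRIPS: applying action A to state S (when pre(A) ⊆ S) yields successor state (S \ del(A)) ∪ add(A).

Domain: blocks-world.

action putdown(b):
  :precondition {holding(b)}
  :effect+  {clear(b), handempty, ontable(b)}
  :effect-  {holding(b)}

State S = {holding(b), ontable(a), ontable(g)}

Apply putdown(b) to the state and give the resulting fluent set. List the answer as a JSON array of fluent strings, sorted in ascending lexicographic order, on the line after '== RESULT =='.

Compute (S \ del) ∪ add:
  pre ⊆ S: {holding(b)} ⊆ S  — applicable
  S \ del = {ontable(a), ontable(g)}
  ∪ add   = {clear(b), handempty, ontable(a), ontable(b), ontable(g)}

== RESULT ==
["clear(b)", "handempty", "ontable(a)", "ontable(b)", "ontable(g)"]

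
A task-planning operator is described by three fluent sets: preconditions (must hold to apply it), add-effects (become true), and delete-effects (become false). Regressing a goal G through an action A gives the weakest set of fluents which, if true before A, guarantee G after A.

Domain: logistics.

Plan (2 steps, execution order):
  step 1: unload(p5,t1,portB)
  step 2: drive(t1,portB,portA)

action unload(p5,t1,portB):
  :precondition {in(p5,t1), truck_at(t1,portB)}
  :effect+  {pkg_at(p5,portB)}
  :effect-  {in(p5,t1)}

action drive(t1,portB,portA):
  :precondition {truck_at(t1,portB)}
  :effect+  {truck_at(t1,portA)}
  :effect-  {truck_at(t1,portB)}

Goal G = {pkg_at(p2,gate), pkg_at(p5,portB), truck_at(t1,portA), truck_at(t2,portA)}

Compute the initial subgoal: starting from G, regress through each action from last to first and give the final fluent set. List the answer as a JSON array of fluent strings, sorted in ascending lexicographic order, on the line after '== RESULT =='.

Work backward from the goal:
  through step 2 (drive(t1,portB,portA)): drop {truck_at(t1,portA)}, keep {pkg_at(p2,gate), pkg_at(p5,portB), truck_at(t2,portA)}, require {truck_at(t1,portB)}
    → {pkg_at(p2,gate), pkg_at(p5,portB), truck_at(t1,portB), truck_at(t2,portA)}
  through step 1 (unload(p5,t1,portB)): drop {pkg_at(p5,portB)}, keep {pkg_at(p2,gate), truck_at(t1,portB), truck_at(t2,portA)}, require {in(p5,t1), truck_at(t1,portB)}
    → {in(p5,t1), pkg_at(p2,gate), truck_at(t1,portB), truck_at(t2,portA)}

== RESULT ==
["in(p5,t1)", "pkg_at(p2,gate)", "truck_at(t1,portB)", "truck_at(t2,portA)"]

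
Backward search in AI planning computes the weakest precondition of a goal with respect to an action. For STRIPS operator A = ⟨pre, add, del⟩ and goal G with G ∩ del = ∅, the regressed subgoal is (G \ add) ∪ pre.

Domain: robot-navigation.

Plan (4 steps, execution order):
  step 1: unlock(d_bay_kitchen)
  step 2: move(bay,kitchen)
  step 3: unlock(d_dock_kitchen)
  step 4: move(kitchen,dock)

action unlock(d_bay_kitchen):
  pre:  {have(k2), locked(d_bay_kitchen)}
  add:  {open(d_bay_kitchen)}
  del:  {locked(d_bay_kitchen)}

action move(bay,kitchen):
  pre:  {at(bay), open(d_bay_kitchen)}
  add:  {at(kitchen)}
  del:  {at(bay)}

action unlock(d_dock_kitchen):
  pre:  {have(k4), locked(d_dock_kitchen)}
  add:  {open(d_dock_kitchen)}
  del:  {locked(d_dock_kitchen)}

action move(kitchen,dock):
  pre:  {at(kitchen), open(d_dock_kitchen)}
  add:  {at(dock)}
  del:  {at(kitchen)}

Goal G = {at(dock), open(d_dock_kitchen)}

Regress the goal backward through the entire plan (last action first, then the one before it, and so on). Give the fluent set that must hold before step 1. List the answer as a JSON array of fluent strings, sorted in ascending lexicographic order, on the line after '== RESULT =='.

Work backward from the goal:
  through step 4 (move(kitchen,dock)): drop {at(dock)}, keep {open(d_dock_kitchen)}, require {at(kitchen), open(d_dock_kitchen)}
    → {at(kitchen), open(d_dock_kitchen)}
  through step 3 (unlock(d_dock_kitchen)): drop {open(d_dock_kitchen)}, keep {at(kitchen)}, require {have(k4), locked(d_dock_kitchen)}
    → {at(kitchen), have(k4), locked(d_dock_kitchen)}
  through step 2 (move(bay,kitchen)): drop {at(kitchen)}, keep {have(k4), locked(d_dock_kitchen)}, require {at(bay), open(d_bay_kitchen)}
    → {at(bay), have(k4), locked(d_dock_kitchen), open(d_bay_kitchen)}
  through step 1 (unlock(d_bay_kitchen)): drop {open(d_bay_kitchen)}, keep {at(bay), have(k4), locked(d_dock_kitchen)}, require {have(k2), locked(d_bay_kitchen)}
    → {at(bay), have(k2), have(k4), locked(d_bay_kitchen), locked(d_dock_kitchen)}

== RESULT ==
["at(bay)", "have(k2)", "have(k4)", "locked(d_bay_kitchen)", "locked(d_dock_kitchen)"]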